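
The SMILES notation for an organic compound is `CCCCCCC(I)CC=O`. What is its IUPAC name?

3-iodononanal

The longest carbon chain that includes the –CHO group has 9 carbons, so the parent hydride is nonane.
An aldehyde (terminal –CHO) is the principal characteristic group, giving the suffix -al.
Number the chain so that the aldehyde carbon is C-1 by definition.
With this numbering: an iodo group at C-3.
The name is 3-iodononanal.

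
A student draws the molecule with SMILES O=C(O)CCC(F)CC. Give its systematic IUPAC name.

The longest chain bearing the –COOH group is 6 carbons long (hexane).
The principal characteristic group is a carboxylic acid (terminal –COOH), named with the suffix -oic acid.
The numbering direction is chosen so that the carboxylic acid carbon is C-1 by definition.
This places a fluoro group at C-4.
Putting it together: 4-fluorohexanoic acid.

4-fluorohexanoic acid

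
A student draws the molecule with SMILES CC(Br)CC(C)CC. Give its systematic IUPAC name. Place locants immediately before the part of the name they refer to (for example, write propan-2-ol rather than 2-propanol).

2-bromo-4-methylhexane

The longest continuous carbon chain has 6 atoms, so the parent hydride is hexane.
Choose the numbering such that the substituent locant set {2,4} is lower than {3,5} at the first point of difference.
This places a bromo group at C-2; a methyl group at C-4.
Substituent prefixes are cited in alphabetical order (multiplying prefixes like di-/tri- are ignored for ordering).
Assembling the pieces gives 2-bromo-4-methylhexane.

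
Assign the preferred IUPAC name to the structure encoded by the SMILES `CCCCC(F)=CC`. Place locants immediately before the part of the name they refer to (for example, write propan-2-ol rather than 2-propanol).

3-fluorohept-2-ene

The longest carbon chain that includes the multiple bond has 7 carbons, so the parent hydride is heptane.
A C=C double bond in the chain gives the infix -ene-.
Number the chain so that numbering from this end puts the double bond at C-2 rather than C-5.
That gives the double bond between C-2 and C-3; a fluoro group at C-3.
The name is 3-fluorohept-2-ene.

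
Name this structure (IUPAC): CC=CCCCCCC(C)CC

The longest carbon chain that includes the multiple bond has 11 carbons, so the parent hydride is undecane.
There is one C=C double bond, indicated by the ending -ene.
Choose the numbering such that numbering from this end puts the double bond at C-2 rather than C-9.
That gives the double bond between C-2 and C-3; a methyl group at C-9.
The name is 9-methylundec-2-ene.

9-methylundec-2-ene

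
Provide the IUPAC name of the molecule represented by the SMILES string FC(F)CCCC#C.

The longest chain bearing the multiple bond is 6 carbons long (hexane).
There is one C≡C triple bond, indicated by the ending -yne.
Choose the numbering such that numbering from this end puts the triple bond at C-1 rather than C-5.
With this numbering: the triple bond between C-1 and C-2; two fluoro groups at C-6.
Assembling the pieces gives 6,6-difluorohex-1-yne.

6,6-difluorohex-1-yne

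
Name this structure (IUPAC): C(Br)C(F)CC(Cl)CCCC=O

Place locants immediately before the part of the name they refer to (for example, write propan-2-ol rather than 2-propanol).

The longest carbon chain that includes the –CHO group has 8 carbons, so the parent hydride is octane.
An aldehyde (terminal –CHO) is the principal characteristic group, giving the suffix -al.
The numbering direction is chosen so that the aldehyde carbon is C-1 by definition.
With this numbering: a bromo group at C-8; a chloro group at C-5; a fluoro group at C-7.
Prefixes are listed alphabetically: bromo, chloro, fluoro.
Putting it together: 8-bromo-5-chloro-7-fluorooctanal.

8-bromo-5-chloro-7-fluorooctanal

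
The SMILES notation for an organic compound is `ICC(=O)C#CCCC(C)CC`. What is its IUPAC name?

1-iodo-7-methylnon-3-yn-2-one

Counting along the main chain through the carbonyl and the multiple bond gives 9 carbons: the parent is nonane.
The highest-priority functional group is a ketone (C=O on an internal carbon), so the name ends in -one.
The chain contains a C≡C triple bond, so the unsaturation ending is -yne.
Number the chain so that numbering from this end puts the carbonyl group at C-2 rather than C-8.
With this numbering: the carbonyl at C-2; the triple bond between C-3 and C-4; an iodo group at C-1; a methyl group at C-7.
The substituents are ordered alphabetically, ignoring any di-/tri- multipliers.
The name is 1-iodo-7-methylnon-3-yn-2-one.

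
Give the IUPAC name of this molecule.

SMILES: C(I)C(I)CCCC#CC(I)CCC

The longest chain bearing the multiple bond is 11 carbons long (undecane).
The chain contains a C≡C triple bond, so the unsaturation ending is -yne.
Choose the numbering such that numbering from this end puts the triple bond at C-5 rather than C-6.
This places the triple bond between C-5 and C-6; iodo groups at C-4 and C-10 and C-11.
The name is 4,10,11-triiodoundec-5-yne.

4,10,11-triiodoundec-5-yne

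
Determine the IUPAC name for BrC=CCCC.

The longest carbon chain that includes the multiple bond has 5 carbons, so the parent hydride is pentane.
A C=C double bond in the chain gives the infix -ene-.
Choose the numbering such that numbering from this end puts the double bond at C-1 rather than C-4.
That gives the double bond between C-1 and C-2; a bromo group at C-1.
Assembling the pieces gives 1-bromopent-1-ene.

1-bromopent-1-ene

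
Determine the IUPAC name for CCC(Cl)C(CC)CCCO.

The longest carbon chain that includes the –OH group has 7 carbons, so the parent hydride is heptane.
The principal characteristic group is an alcohol (–OH), named with the suffix -ol.
Choose the numbering such that numbering from this end puts the hydroxyl group at C-1 rather than C-7.
This places the hydroxyl at C-1; a chloro group at C-5; an ethyl group at C-4.
Substituent prefixes are cited in alphabetical order (multiplying prefixes like di-/tri- are ignored for ordering).
Putting it together: 5-chloro-4-ethylheptan-1-ol.

5-chloro-4-ethylheptan-1-ol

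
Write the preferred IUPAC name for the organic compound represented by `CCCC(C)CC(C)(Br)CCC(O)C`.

Counting along the main chain through the –OH group gives 10 carbons: the parent is decane.
The highest-priority functional group is an alcohol (–OH), so the name ends in -ol.
Number the chain so that numbering from this end puts the hydroxyl group at C-2 rather than C-9.
With this numbering: the hydroxyl at C-2; a bromo group at C-5; methyl groups at C-5 and C-7.
The substituents are ordered alphabetically, ignoring any di-/tri- multipliers.
Putting it together: 5-bromo-5,7-dimethyldecan-2-ol.

5-bromo-5,7-dimethyldecan-2-ol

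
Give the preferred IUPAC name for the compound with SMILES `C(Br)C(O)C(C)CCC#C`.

1-bromo-3-methylhept-6-yn-2-ol

The longest carbon chain that includes the –OH group and the multiple bond has 7 carbons, so the parent hydride is heptane.
An alcohol (–OH) is the principal characteristic group, giving the suffix -ol.
There is one C≡C triple bond, indicated by the ending -yne.
Choose the numbering such that numbering from this end puts the hydroxyl group at C-2 rather than C-6.
That gives the hydroxyl at C-2; the triple bond between C-6 and C-7; a bromo group at C-1; a methyl group at C-3.
Prefixes are listed alphabetically: bromo, methyl.
Assembling the pieces gives 1-bromo-3-methylhept-6-yn-2-ol.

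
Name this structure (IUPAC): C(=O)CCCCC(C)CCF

The longest chain bearing the –CHO group is 8 carbons long (octane).
The principal characteristic group is an aldehyde (terminal –CHO), named with the suffix -al.
Choose the numbering such that the aldehyde carbon is C-1 by definition.
That gives a fluoro group at C-8; a methyl group at C-6.
Substituent prefixes are cited in alphabetical order (multiplying prefixes like di-/tri- are ignored for ordering).
Assembling the pieces gives 8-fluoro-6-methyloctanal.

8-fluoro-6-methyloctanal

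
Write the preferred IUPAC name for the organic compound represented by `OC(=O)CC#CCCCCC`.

Counting along the main chain through the –COOH group and the multiple bond gives 9 carbons: the parent is nonane.
The highest-priority functional group is a carboxylic acid (terminal –COOH), so the name ends in -oic acid.
The chain contains a C≡C triple bond, so the unsaturation ending is -yne.
Number the chain so that the carboxylic acid carbon is C-1 by definition.
This places the triple bond between C-3 and C-4.
Putting it together: non-3-ynoic acid.

non-3-ynoic acid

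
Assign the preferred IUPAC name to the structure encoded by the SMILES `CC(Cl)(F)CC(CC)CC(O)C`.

Counting along the main chain through the –OH group gives 7 carbons: the parent is heptane.
An alcohol (–OH) is the principal characteristic group, giving the suffix -ol.
The numbering direction is chosen so that numbering from this end puts the hydroxyl group at C-2 rather than C-6.
This places the hydroxyl at C-2; a chloro group at C-6; an ethyl group at C-4; a fluoro group at C-6.
Substituent prefixes are cited in alphabetical order (multiplying prefixes like di-/tri- are ignored for ordering).
Assembling the pieces gives 6-chloro-4-ethyl-6-fluoroheptan-2-ol.

6-chloro-4-ethyl-6-fluoroheptan-2-ol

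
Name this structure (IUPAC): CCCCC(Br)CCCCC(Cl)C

7-bromo-2-chloroundecane

The parent chain contains 11 carbons (undecane).
Choose the numbering such that the substituent locant set {2,7} is lower than {5,10} at the first point of difference.
That gives a bromo group at C-7; a chloro group at C-2.
The substituents are ordered alphabetically, ignoring any di-/tri- multipliers.
Assembling the pieces gives 7-bromo-2-chloroundecane.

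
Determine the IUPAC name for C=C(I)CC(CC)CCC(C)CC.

4-ethyl-2-iodo-7-methylnon-1-ene

The longest chain bearing the multiple bond is 9 carbons long (nonane).
A C=C double bond in the chain gives the infix -ene-.
The numbering direction is chosen so that numbering from this end puts the double bond at C-1 rather than C-8.
With this numbering: the double bond between C-1 and C-2; an ethyl group at C-4; an iodo group at C-2; a methyl group at C-7.
The substituents are ordered alphabetically, ignoring any di-/tri- multipliers.
Putting it together: 4-ethyl-2-iodo-7-methylnon-1-ene.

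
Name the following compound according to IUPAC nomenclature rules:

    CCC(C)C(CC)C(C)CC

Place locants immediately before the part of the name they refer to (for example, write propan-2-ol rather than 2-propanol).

The longest continuous carbon chain has 7 atoms, so the parent hydride is heptane.
Both numbering directions give the same locant set; either may be used.
With this numbering: an ethyl group at C-4; methyl groups at C-3 and C-5.
Substituent prefixes are cited in alphabetical order (multiplying prefixes like di-/tri- are ignored for ordering).
The name is 4-ethyl-3,5-dimethylheptane.

4-ethyl-3,5-dimethylheptane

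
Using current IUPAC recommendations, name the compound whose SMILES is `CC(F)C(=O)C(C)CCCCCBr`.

The longest chain bearing the carbonyl is 9 carbons long (nonane).
The principal characteristic group is a ketone (C=O on an internal carbon), named with the suffix -one.
Number the chain so that numbering from this end puts the carbonyl group at C-3 rather than C-7.
This places the carbonyl at C-3; a bromo group at C-9; a fluoro group at C-2; a methyl group at C-4.
Substituent prefixes are cited in alphabetical order (multiplying prefixes like di-/tri- are ignored for ordering).
Assembling the pieces gives 9-bromo-2-fluoro-4-methylnonan-3-one.

9-bromo-2-fluoro-4-methylnonan-3-one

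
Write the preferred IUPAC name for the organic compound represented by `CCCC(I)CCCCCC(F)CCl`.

1-chloro-2-fluoro-8-iodoundecane

The longest carbon chain is 11 atoms: the parent is undecane.
Number the chain so that the substituent locant set {1,2,8} is lower than {4,10,11} at the first point of difference.
That gives a chloro group at C-1; a fluoro group at C-2; an iodo group at C-8.
Prefixes are listed alphabetically: chloro, fluoro, iodo.
Assembling the pieces gives 1-chloro-2-fluoro-8-iodoundecane.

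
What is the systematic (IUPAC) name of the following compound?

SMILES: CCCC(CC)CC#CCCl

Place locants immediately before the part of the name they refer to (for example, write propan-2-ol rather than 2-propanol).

1-chloro-5-ethyloct-2-yne

The longest carbon chain that includes the multiple bond has 8 carbons, so the parent hydride is octane.
The chain contains a C≡C triple bond, so the unsaturation ending is -yne.
The numbering direction is chosen so that numbering from this end puts the triple bond at C-2 rather than C-6.
That gives the triple bond between C-2 and C-3; a chloro group at C-1; an ethyl group at C-5.
Substituent prefixes are cited in alphabetical order (multiplying prefixes like di-/tri- are ignored for ordering).
The name is 1-chloro-5-ethyloct-2-yne.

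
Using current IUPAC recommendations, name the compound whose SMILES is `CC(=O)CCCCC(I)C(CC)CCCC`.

Counting along the main chain through the carbonyl gives 12 carbons: the parent is dodecane.
The highest-priority functional group is a ketone (C=O on an internal carbon), so the name ends in -one.
The numbering direction is chosen so that numbering from this end puts the carbonyl group at C-2 rather than C-11.
This places the carbonyl at C-2; an ethyl group at C-8; an iodo group at C-7.
Prefixes are listed alphabetically: ethyl, iodo.
The name is 8-ethyl-7-iodododecan-2-one.

8-ethyl-7-iodododecan-2-one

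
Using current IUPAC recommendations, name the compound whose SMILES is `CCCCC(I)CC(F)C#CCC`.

5-fluoro-7-iodoundec-3-yne

The longest carbon chain that includes the multiple bond has 11 carbons, so the parent hydride is undecane.
The chain contains a C≡C triple bond, so the unsaturation ending is -yne.
Number the chain so that numbering from this end puts the triple bond at C-3 rather than C-8.
With this numbering: the triple bond between C-3 and C-4; a fluoro group at C-5; an iodo group at C-7.
The substituents are ordered alphabetically, ignoring any di-/tri- multipliers.
Putting it together: 5-fluoro-7-iodoundec-3-yne.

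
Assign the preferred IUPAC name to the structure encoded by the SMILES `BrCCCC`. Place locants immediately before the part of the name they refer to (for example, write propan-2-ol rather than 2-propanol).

The longest carbon chain is 4 atoms: the parent is butane.
Choose the numbering such that the substituent locant set {1} is lower than {4} at the first point of difference.
This places a bromo group at C-1.
Putting it together: 1-bromobutane.

1-bromobutane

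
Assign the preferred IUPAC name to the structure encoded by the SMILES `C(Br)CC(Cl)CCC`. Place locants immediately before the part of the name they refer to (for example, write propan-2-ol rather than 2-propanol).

1-bromo-3-chlorohexane

The longest continuous carbon chain has 6 atoms, so the parent hydride is hexane.
Choose the numbering such that the substituent locant set {1,3} is lower than {4,6} at the first point of difference.
With this numbering: a bromo group at C-1; a chloro group at C-3.
The substituents are ordered alphabetically, ignoring any di-/tri- multipliers.
Putting it together: 1-bromo-3-chlorohexane.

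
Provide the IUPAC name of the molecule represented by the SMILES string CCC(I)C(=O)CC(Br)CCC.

6-bromo-3-iodononan-4-one

The longest carbon chain that includes the carbonyl has 9 carbons, so the parent hydride is nonane.
The highest-priority functional group is a ketone (C=O on an internal carbon), so the name ends in -one.
The numbering direction is chosen so that numbering from this end puts the carbonyl group at C-4 rather than C-6.
That gives the carbonyl at C-4; a bromo group at C-6; an iodo group at C-3.
The substituents are ordered alphabetically, ignoring any di-/tri- multipliers.
The name is 6-bromo-3-iodononan-4-one.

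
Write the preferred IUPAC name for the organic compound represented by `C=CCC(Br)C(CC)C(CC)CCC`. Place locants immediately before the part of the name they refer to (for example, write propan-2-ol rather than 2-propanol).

4-bromo-5,6-diethylnon-1-ene

The longest carbon chain that includes the multiple bond has 9 carbons, so the parent hydride is nonane.
There is one C=C double bond, indicated by the ending -ene.
Number the chain so that numbering from this end puts the double bond at C-1 rather than C-8.
This places the double bond between C-1 and C-2; a bromo group at C-4; ethyl groups at C-5 and C-6.
Prefixes are listed alphabetically: bromo, ethyl.
Putting it together: 4-bromo-5,6-diethylnon-1-ene.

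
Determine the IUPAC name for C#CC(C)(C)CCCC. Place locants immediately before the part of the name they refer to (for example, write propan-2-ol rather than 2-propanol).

Counting along the main chain through the multiple bond gives 7 carbons: the parent is heptane.
There is one C≡C triple bond, indicated by the ending -yne.
Choose the numbering such that numbering from this end puts the triple bond at C-1 rather than C-6.
This places the triple bond between C-1 and C-2; two methyl groups at C-3.
The name is 3,3-dimethylhept-1-yne.

3,3-dimethylhept-1-yne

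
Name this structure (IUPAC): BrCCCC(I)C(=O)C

The longest chain bearing the carbonyl is 6 carbons long (hexane).
The highest-priority functional group is a ketone (C=O on an internal carbon), so the name ends in -one.
The numbering direction is chosen so that numbering from this end puts the carbonyl group at C-2 rather than C-5.
This places the carbonyl at C-2; a bromo group at C-6; an iodo group at C-3.
The substituents are ordered alphabetically, ignoring any di-/tri- multipliers.
Assembling the pieces gives 6-bromo-3-iodohexan-2-one.

6-bromo-3-iodohexan-2-one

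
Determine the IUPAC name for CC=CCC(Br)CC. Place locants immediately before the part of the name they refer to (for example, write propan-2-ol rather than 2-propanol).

5-bromohept-2-ene

The longest chain bearing the multiple bond is 7 carbons long (heptane).
A C=C double bond in the chain gives the infix -ene-.
The numbering direction is chosen so that numbering from this end puts the double bond at C-2 rather than C-5.
With this numbering: the double bond between C-2 and C-3; a bromo group at C-5.
Assembling the pieces gives 5-bromohept-2-ene.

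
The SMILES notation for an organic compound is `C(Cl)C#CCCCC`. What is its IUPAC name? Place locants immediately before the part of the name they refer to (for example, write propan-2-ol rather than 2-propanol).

The longest chain bearing the multiple bond is 7 carbons long (heptane).
There is one C≡C triple bond, indicated by the ending -yne.
Choose the numbering such that numbering from this end puts the triple bond at C-2 rather than C-5.
That gives the triple bond between C-2 and C-3; a chloro group at C-1.
The name is 1-chlorohept-2-yne.

1-chlorohept-2-yne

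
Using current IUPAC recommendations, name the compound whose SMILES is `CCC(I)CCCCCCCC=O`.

Counting along the main chain through the –CHO group gives 11 carbons: the parent is undecane.
The highest-priority functional group is an aldehyde (terminal –CHO), so the name ends in -al.
Choose the numbering such that the aldehyde carbon is C-1 by definition.
With this numbering: an iodo group at C-9.
Putting it together: 9-iodoundecanal.

9-iodoundecanal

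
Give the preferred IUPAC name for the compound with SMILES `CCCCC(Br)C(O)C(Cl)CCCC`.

The longest chain bearing the –OH group is 11 carbons long (undecane).
An alcohol (–OH) is the principal characteristic group, giving the suffix -ol.
The numbering direction is chosen so that the locant sets are identical either way, so the alphabetically earlier bromo substituent takes the lower locant (5 rather than 7).
That gives the hydroxyl at C-6; a bromo group at C-5; a chloro group at C-7.
The substituents are ordered alphabetically, ignoring any di-/tri- multipliers.
Putting it together: 5-bromo-7-chloroundecan-6-ol.

5-bromo-7-chloroundecan-6-ol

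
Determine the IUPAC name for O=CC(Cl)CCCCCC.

The longest chain bearing the –CHO group is 8 carbons long (octane).
The principal characteristic group is an aldehyde (terminal –CHO), named with the suffix -al.
The numbering direction is chosen so that the aldehyde carbon is C-1 by definition.
That gives a chloro group at C-2.
The name is 2-chlorooctanal.

2-chlorooctanal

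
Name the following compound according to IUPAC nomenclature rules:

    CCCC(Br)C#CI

The longest carbon chain that includes the multiple bond has 6 carbons, so the parent hydride is hexane.
A C≡C triple bond in the chain gives the infix -yne-.
Choose the numbering such that numbering from this end puts the triple bond at C-1 rather than C-5.
That gives the triple bond between C-1 and C-2; a bromo group at C-3; an iodo group at C-1.
The substituents are ordered alphabetically, ignoring any di-/tri- multipliers.
Putting it together: 3-bromo-1-iodohex-1-yne.

3-bromo-1-iodohex-1-yne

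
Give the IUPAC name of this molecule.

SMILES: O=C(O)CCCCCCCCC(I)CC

10-iodododecanoic acid

Counting along the main chain through the –COOH group gives 12 carbons: the parent is dodecane.
The principal characteristic group is a carboxylic acid (terminal –COOH), named with the suffix -oic acid.
The numbering direction is chosen so that the carboxylic acid carbon is C-1 by definition.
With this numbering: an iodo group at C-10.
Assembling the pieces gives 10-iodododecanoic acid.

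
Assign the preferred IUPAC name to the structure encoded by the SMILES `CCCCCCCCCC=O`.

decanal

Counting along the main chain through the –CHO group gives 10 carbons: the parent is decane.
The principal characteristic group is an aldehyde (terminal –CHO), named with the suffix -al.
Number the chain so that the aldehyde carbon is C-1 by definition.
Assembling the pieces gives decanal.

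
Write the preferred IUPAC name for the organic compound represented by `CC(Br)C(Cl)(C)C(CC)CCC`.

2-bromo-3-chloro-4-ethyl-3-methylheptane

The parent chain contains 7 carbons (heptane).
Number the chain so that the substituent locant set {2,3,3,4} is lower than {4,5,5,6} at the first point of difference.
That gives a bromo group at C-2; a chloro group at C-3; an ethyl group at C-4; a methyl group at C-3.
Substituent prefixes are cited in alphabetical order (multiplying prefixes like di-/tri- are ignored for ordering).
The name is 2-bromo-3-chloro-4-ethyl-3-methylheptane.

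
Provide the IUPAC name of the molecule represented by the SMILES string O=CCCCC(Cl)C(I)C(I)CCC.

Counting along the main chain through the –CHO group gives 10 carbons: the parent is decane.
An aldehyde (terminal –CHO) is the principal characteristic group, giving the suffix -al.
Choose the numbering such that the aldehyde carbon is C-1 by definition.
That gives a chloro group at C-5; iodo groups at C-6 and C-7.
The substituents are ordered alphabetically, ignoring any di-/tri- multipliers.
The name is 5-chloro-6,7-diiododecanal.

5-chloro-6,7-diiododecanal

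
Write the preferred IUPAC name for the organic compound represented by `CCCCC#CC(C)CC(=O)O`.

Counting along the main chain through the –COOH group and the multiple bond gives 9 carbons: the parent is nonane.
The principal characteristic group is a carboxylic acid (terminal –COOH), named with the suffix -oic acid.
There is one C≡C triple bond, indicated by the ending -yne.
Number the chain so that the carboxylic acid carbon is C-1 by definition.
With this numbering: the triple bond between C-4 and C-5; a methyl group at C-3.
Assembling the pieces gives 3-methylnon-4-ynoic acid.

3-methylnon-4-ynoic acid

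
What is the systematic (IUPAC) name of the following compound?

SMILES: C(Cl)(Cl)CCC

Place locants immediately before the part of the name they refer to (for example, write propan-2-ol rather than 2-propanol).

1,1-dichlorobutane

The parent chain contains 4 carbons (butane).
Choose the numbering such that the substituent locant set {1,1} is lower than {4,4} at the first point of difference.
That gives two chloro groups at C-1.
The name is 1,1-dichlorobutane.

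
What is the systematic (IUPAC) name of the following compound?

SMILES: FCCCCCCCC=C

9-fluoronon-1-ene

The longest carbon chain that includes the multiple bond has 9 carbons, so the parent hydride is nonane.
The chain contains a C=C double bond, so the unsaturation ending is -ene.
Choose the numbering such that numbering from this end puts the double bond at C-1 rather than C-8.
That gives the double bond between C-1 and C-2; a fluoro group at C-9.
The name is 9-fluoronon-1-ene.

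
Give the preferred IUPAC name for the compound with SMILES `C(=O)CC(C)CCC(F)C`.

6-fluoro-3-methylheptanal

The longest chain bearing the –CHO group is 7 carbons long (heptane).
The highest-priority functional group is an aldehyde (terminal –CHO), so the name ends in -al.
Choose the numbering such that the aldehyde carbon is C-1 by definition.
This places a fluoro group at C-6; a methyl group at C-3.
Substituent prefixes are cited in alphabetical order (multiplying prefixes like di-/tri- are ignored for ordering).
Putting it together: 6-fluoro-3-methylheptanal.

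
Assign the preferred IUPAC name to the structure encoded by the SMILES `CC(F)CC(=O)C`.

The longest chain bearing the carbonyl is 5 carbons long (pentane).
The principal characteristic group is a ketone (C=O on an internal carbon), named with the suffix -one.
The numbering direction is chosen so that numbering from this end puts the carbonyl group at C-2 rather than C-4.
With this numbering: the carbonyl at C-2; a fluoro group at C-4.
The name is 4-fluoropentan-2-one.

4-fluoropentan-2-one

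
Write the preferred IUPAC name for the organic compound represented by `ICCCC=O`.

Counting along the main chain through the –CHO group gives 4 carbons: the parent is butane.
An aldehyde (terminal –CHO) is the principal characteristic group, giving the suffix -al.
Number the chain so that the aldehyde carbon is C-1 by definition.
This places an iodo group at C-4.
Assembling the pieces gives 4-iodobutanal.

4-iodobutanal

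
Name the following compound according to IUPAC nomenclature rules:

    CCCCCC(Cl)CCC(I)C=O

5-chloro-2-iododecanal

The longest chain bearing the –CHO group is 10 carbons long (decane).
The highest-priority functional group is an aldehyde (terminal –CHO), so the name ends in -al.
The numbering direction is chosen so that the aldehyde carbon is C-1 by definition.
That gives a chloro group at C-5; an iodo group at C-2.
Prefixes are listed alphabetically: chloro, iodo.
Assembling the pieces gives 5-chloro-2-iododecanal.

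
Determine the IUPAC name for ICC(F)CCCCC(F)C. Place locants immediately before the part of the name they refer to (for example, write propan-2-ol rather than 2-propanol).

The longest continuous carbon chain has 8 atoms, so the parent hydride is octane.
The numbering direction is chosen so that the substituent locant set {1,2,7} is lower than {2,7,8} at the first point of difference.
That gives fluoro groups at C-2 and C-7; an iodo group at C-1.
Prefixes are listed alphabetically: fluoro, iodo.
Putting it together: 2,7-difluoro-1-iodooctane.

2,7-difluoro-1-iodooctane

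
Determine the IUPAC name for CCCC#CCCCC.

non-4-yne

Counting along the main chain through the multiple bond gives 9 carbons: the parent is nonane.
The chain contains a C≡C triple bond, so the unsaturation ending is -yne.
The numbering direction is chosen so that numbering from this end puts the triple bond at C-4 rather than C-5.
This places the triple bond between C-4 and C-5.
The name is non-4-yne.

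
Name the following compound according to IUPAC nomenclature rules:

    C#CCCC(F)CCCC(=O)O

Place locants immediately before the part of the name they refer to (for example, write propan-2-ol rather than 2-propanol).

5-fluoronon-8-ynoic acid

The longest chain bearing the –COOH group and the multiple bond is 9 carbons long (nonane).
The highest-priority functional group is a carboxylic acid (terminal –COOH), so the name ends in -oic acid.
The chain contains a C≡C triple bond, so the unsaturation ending is -yne.
Number the chain so that the carboxylic acid carbon is C-1 by definition.
With this numbering: the triple bond between C-8 and C-9; a fluoro group at C-5.
Assembling the pieces gives 5-fluoronon-8-ynoic acid.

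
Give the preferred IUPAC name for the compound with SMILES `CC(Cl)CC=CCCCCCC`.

2-chloroundec-4-ene

Counting along the main chain through the multiple bond gives 11 carbons: the parent is undecane.
The chain contains a C=C double bond, so the unsaturation ending is -ene.
Number the chain so that numbering from this end puts the double bond at C-4 rather than C-7.
With this numbering: the double bond between C-4 and C-5; a chloro group at C-2.
Putting it together: 2-chloroundec-4-ene.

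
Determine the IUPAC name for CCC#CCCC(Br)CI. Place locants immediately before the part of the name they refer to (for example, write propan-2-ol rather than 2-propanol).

Counting along the main chain through the multiple bond gives 8 carbons: the parent is octane.
The chain contains a C≡C triple bond, so the unsaturation ending is -yne.
Number the chain so that numbering from this end puts the triple bond at C-3 rather than C-5.
That gives the triple bond between C-3 and C-4; a bromo group at C-7; an iodo group at C-8.
The substituents are ordered alphabetically, ignoring any di-/tri- multipliers.
The name is 7-bromo-8-iodooct-3-yne.

7-bromo-8-iodooct-3-yne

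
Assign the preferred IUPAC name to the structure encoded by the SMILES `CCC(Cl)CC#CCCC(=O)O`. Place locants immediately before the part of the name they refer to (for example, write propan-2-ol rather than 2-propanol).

7-chloronon-4-ynoic acid

The longest chain bearing the –COOH group and the multiple bond is 9 carbons long (nonane).
The principal characteristic group is a carboxylic acid (terminal –COOH), named with the suffix -oic acid.
There is one C≡C triple bond, indicated by the ending -yne.
Choose the numbering such that the carboxylic acid carbon is C-1 by definition.
This places the triple bond between C-4 and C-5; a chloro group at C-7.
The name is 7-chloronon-4-ynoic acid.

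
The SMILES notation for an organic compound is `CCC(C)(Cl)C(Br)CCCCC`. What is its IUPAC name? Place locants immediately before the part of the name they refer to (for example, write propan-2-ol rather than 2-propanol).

4-bromo-3-chloro-3-methylnonane

The parent chain contains 9 carbons (nonane).
The numbering direction is chosen so that the substituent locant set {3,3,4} is lower than {6,7,7} at the first point of difference.
With this numbering: a bromo group at C-4; a chloro group at C-3; a methyl group at C-3.
Prefixes are listed alphabetically: bromo, chloro, methyl.
Putting it together: 4-bromo-3-chloro-3-methylnonane.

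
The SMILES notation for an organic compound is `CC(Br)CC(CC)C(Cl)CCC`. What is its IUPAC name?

The longest carbon chain is 8 atoms: the parent is octane.
The numbering direction is chosen so that the substituent locant set {2,4,5} is lower than {4,5,7} at the first point of difference.
This places a bromo group at C-2; a chloro group at C-5; an ethyl group at C-4.
Prefixes are listed alphabetically: bromo, chloro, ethyl.
Assembling the pieces gives 2-bromo-5-chloro-4-ethyloctane.

2-bromo-5-chloro-4-ethyloctane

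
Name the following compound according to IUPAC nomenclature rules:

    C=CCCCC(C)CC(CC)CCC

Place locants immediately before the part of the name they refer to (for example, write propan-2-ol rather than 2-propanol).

The longest carbon chain that includes the multiple bond has 11 carbons, so the parent hydride is undecane.
A C=C double bond in the chain gives the infix -ene-.
Number the chain so that numbering from this end puts the double bond at C-1 rather than C-10.
That gives the double bond between C-1 and C-2; an ethyl group at C-8; a methyl group at C-6.
Substituent prefixes are cited in alphabetical order (multiplying prefixes like di-/tri- are ignored for ordering).
Assembling the pieces gives 8-ethyl-6-methylundec-1-ene.

8-ethyl-6-methylundec-1-ene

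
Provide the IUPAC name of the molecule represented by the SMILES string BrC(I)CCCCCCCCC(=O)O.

The longest carbon chain that includes the –COOH group has 10 carbons, so the parent hydride is decane.
The principal characteristic group is a carboxylic acid (terminal –COOH), named with the suffix -oic acid.
Number the chain so that the carboxylic acid carbon is C-1 by definition.
That gives a bromo group at C-10; an iodo group at C-10.
Prefixes are listed alphabetically: bromo, iodo.
The name is 10-bromo-10-iododecanoic acid.

10-bromo-10-iododecanoic acid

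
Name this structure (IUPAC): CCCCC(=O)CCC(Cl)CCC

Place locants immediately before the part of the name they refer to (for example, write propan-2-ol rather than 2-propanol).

8-chloroundecan-5-one

Counting along the main chain through the carbonyl gives 11 carbons: the parent is undecane.
The highest-priority functional group is a ketone (C=O on an internal carbon), so the name ends in -one.
Choose the numbering such that numbering from this end puts the carbonyl group at C-5 rather than C-7.
With this numbering: the carbonyl at C-5; a chloro group at C-8.
Assembling the pieces gives 8-chloroundecan-5-one.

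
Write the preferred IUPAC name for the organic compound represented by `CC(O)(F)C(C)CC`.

The longest carbon chain that includes the –OH group has 5 carbons, so the parent hydride is pentane.
An alcohol (–OH) is the principal characteristic group, giving the suffix -ol.
The numbering direction is chosen so that numbering from this end puts the hydroxyl group at C-2 rather than C-4.
That gives the hydroxyl at C-2; a fluoro group at C-2; a methyl group at C-3.
Prefixes are listed alphabetically: fluoro, methyl.
The name is 2-fluoro-3-methylpentan-2-ol.

2-fluoro-3-methylpentan-2-ol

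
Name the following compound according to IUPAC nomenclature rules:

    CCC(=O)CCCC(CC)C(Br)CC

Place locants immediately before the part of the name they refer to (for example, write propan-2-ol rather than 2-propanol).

8-bromo-7-ethyldecan-3-one

Counting along the main chain through the carbonyl gives 10 carbons: the parent is decane.
The highest-priority functional group is a ketone (C=O on an internal carbon), so the name ends in -one.
Number the chain so that numbering from this end puts the carbonyl group at C-3 rather than C-8.
This places the carbonyl at C-3; a bromo group at C-8; an ethyl group at C-7.
Substituent prefixes are cited in alphabetical order (multiplying prefixes like di-/tri- are ignored for ordering).
Assembling the pieces gives 8-bromo-7-ethyldecan-3-one.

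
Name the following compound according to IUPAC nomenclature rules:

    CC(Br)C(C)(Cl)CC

The longest carbon chain is 5 atoms: the parent is pentane.
The numbering direction is chosen so that the substituent locant set {2,3,3} is lower than {3,3,4} at the first point of difference.
This places a bromo group at C-2; a chloro group at C-3; a methyl group at C-3.
The substituents are ordered alphabetically, ignoring any di-/tri- multipliers.
Assembling the pieces gives 2-bromo-3-chloro-3-methylpentane.

2-bromo-3-chloro-3-methylpentane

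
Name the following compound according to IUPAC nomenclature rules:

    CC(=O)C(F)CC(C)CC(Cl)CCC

7-chloro-3-fluoro-5-methyldecan-2-one

The longest carbon chain that includes the carbonyl has 10 carbons, so the parent hydride is decane.
The principal characteristic group is a ketone (C=O on an internal carbon), named with the suffix -one.
Choose the numbering such that numbering from this end puts the carbonyl group at C-2 rather than C-9.
That gives the carbonyl at C-2; a chloro group at C-7; a fluoro group at C-3; a methyl group at C-5.
The substituents are ordered alphabetically, ignoring any di-/tri- multipliers.
The name is 7-chloro-3-fluoro-5-methyldecan-2-one.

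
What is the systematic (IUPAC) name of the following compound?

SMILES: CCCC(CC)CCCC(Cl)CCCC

The longest continuous carbon chain has 12 atoms, so the parent hydride is dodecane.
Number the chain so that the substituent locant set {4,8} is lower than {5,9} at the first point of difference.
That gives a chloro group at C-8; an ethyl group at C-4.
The substituents are ordered alphabetically, ignoring any di-/tri- multipliers.
The name is 8-chloro-4-ethyldodecane.

8-chloro-4-ethyldodecane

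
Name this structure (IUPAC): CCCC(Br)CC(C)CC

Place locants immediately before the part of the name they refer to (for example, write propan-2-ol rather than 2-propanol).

5-bromo-3-methyloctane

The longest continuous carbon chain has 8 atoms, so the parent hydride is octane.
The numbering direction is chosen so that the substituent locant set {3,5} is lower than {4,6} at the first point of difference.
With this numbering: a bromo group at C-5; a methyl group at C-3.
Prefixes are listed alphabetically: bromo, methyl.
Assembling the pieces gives 5-bromo-3-methyloctane.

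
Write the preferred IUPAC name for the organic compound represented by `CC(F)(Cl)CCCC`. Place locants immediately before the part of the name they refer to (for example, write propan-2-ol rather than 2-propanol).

2-chloro-2-fluorohexane

The parent chain contains 6 carbons (hexane).
The numbering direction is chosen so that the substituent locant set {2,2} is lower than {5,5} at the first point of difference.
With this numbering: a chloro group at C-2; a fluoro group at C-2.
Substituent prefixes are cited in alphabetical order (multiplying prefixes like di-/tri- are ignored for ordering).
Putting it together: 2-chloro-2-fluorohexane.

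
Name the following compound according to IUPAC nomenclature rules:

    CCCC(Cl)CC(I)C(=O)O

4-chloro-2-iodoheptanoic acid

The longest chain bearing the –COOH group is 7 carbons long (heptane).
A carboxylic acid (terminal –COOH) is the principal characteristic group, giving the suffix -oic acid.
Number the chain so that the carboxylic acid carbon is C-1 by definition.
This places a chloro group at C-4; an iodo group at C-2.
Substituent prefixes are cited in alphabetical order (multiplying prefixes like di-/tri- are ignored for ordering).
The name is 4-chloro-2-iodoheptanoic acid.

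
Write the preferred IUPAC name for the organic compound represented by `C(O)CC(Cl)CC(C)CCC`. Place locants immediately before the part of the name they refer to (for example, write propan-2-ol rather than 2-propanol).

3-chloro-5-methyloctan-1-ol

The longest carbon chain that includes the –OH group has 8 carbons, so the parent hydride is octane.
The highest-priority functional group is an alcohol (–OH), so the name ends in -ol.
Choose the numbering such that numbering from this end puts the hydroxyl group at C-1 rather than C-8.
That gives the hydroxyl at C-1; a chloro group at C-3; a methyl group at C-5.
The substituents are ordered alphabetically, ignoring any di-/tri- multipliers.
Putting it together: 3-chloro-5-methyloctan-1-ol.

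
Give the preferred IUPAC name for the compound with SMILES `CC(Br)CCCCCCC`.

2-bromononane

The longest continuous carbon chain has 9 atoms, so the parent hydride is nonane.
Choose the numbering such that the substituent locant set {2} is lower than {8} at the first point of difference.
That gives a bromo group at C-2.
Assembling the pieces gives 2-bromononane.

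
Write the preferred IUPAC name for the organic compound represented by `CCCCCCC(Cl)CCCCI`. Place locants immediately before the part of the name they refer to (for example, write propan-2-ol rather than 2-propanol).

The longest continuous carbon chain has 11 atoms, so the parent hydride is undecane.
The numbering direction is chosen so that the substituent locant set {1,5} is lower than {7,11} at the first point of difference.
With this numbering: a chloro group at C-5; an iodo group at C-1.
Substituent prefixes are cited in alphabetical order (multiplying prefixes like di-/tri- are ignored for ordering).
The name is 5-chloro-1-iodoundecane.

5-chloro-1-iodoundecane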